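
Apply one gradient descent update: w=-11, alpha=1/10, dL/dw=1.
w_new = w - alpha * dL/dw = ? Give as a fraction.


w_new = -11 - 1/10 * 1 = -11 - 1/10 = -111/10.

-111/10


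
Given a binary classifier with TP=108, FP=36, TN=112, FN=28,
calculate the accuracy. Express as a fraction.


Accuracy = (TP + TN) / (TP + TN + FP + FN) = (108 + 112) / 284 = 55/71.

55/71


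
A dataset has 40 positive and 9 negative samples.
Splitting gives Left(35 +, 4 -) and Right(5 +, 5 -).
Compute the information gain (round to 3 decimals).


H(parent) = 0.6880. H(left) = 0.4771, H(right) = 1.0000. Weighted = (39/49)*0.4771 + (10/49)*1.0000 = 0.5838. IG = 0.6880 - 0.5838 = 0.1042, which rounds to 0.104.

0.104


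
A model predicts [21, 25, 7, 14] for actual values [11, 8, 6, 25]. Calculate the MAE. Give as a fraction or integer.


MAE = (1/4) * (|11-21|=10 + |8-25|=17 + |6-7|=1 + |25-14|=11). Sum = 39. MAE = 39/4.

39/4


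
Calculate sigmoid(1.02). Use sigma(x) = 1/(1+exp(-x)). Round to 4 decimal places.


sigma(1.02) = 1/(1+e^(-1.02)) = 1/(1+0.360595) = 1/1.360595 = 0.7350.

0.7350


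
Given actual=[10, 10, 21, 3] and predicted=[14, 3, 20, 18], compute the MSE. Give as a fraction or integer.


MSE = (1/4) * ((10-14)^2=16 + (10-3)^2=49 + (21-20)^2=1 + (3-18)^2=225). Sum = 291. MSE = 291/4.

291/4


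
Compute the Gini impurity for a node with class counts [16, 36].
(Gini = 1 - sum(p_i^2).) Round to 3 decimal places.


Total = 52. Proportions: 16/52, 36/52. sum(p_i^2) = 0.5740. Gini = 1 - 0.5740 = 0.4260, which rounds to 0.426.

0.426


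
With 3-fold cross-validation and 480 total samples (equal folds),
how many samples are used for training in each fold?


Each validation fold has 480/3 = 160 samples. Training set = 480 - 160 = 320.

320


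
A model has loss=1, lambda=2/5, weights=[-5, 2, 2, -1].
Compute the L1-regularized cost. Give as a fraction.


L1 norm = sum(|w|) = 10. J = 1 + 2/5 * 10 = 5.

5


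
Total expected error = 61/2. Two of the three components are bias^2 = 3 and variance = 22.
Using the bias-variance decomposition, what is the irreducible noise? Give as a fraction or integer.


Total error = bias^2 + variance + irreducible noise. So irreducible noise = 61/2 - 3 - 22 = 11/2.

11/2


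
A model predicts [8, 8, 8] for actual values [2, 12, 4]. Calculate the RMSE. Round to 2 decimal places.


MSE = 22.6667. RMSE = sqrt(22.6667) = 4.76.

4.76


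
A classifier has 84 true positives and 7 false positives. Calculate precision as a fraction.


Precision = TP / (TP + FP) = 84 / 91 = 12/13.

12/13


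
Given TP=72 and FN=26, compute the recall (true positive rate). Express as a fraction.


Recall = TP / (TP + FN) = 72 / 98 = 36/49.

36/49


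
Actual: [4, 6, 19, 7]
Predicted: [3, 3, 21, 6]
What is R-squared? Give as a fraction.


Mean(y) = 9. SS_res = 15. SS_tot = 138. R^2 = 1 - 15/(138) = 41/46.

41/46


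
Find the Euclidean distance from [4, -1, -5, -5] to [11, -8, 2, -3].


d = sqrt(sum of squared differences). (4-11)^2=49, (-1--8)^2=49, (-5-2)^2=49, (-5--3)^2=4. Sum = 151.

sqrt(151)


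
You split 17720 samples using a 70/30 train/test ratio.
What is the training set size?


Test set = 17720 * 30% = 5316. Training set = 17720 - 5316 = 12404.

12404


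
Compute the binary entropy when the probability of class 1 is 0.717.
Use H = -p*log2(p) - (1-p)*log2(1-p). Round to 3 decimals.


H = -0.717*log2(0.717) - 0.283*log2(0.283) = 0.860.

0.860


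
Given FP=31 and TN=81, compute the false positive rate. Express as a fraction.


FPR = FP / (FP + TN) = 31 / 112 = 31/112.

31/112


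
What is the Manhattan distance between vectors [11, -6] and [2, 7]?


d = sum of absolute differences: |11-2|=9 + |-6-7|=13 = 22.

22


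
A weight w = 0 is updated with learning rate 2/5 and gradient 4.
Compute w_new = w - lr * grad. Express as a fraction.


w_new = 0 - 2/5 * 4 = 0 - 8/5 = -8/5.

-8/5


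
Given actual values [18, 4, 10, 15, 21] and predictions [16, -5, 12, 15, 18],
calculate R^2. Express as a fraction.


Mean(y) = 68/5. SS_res = 98. SS_tot = 906/5. R^2 = 1 - 98/(906/5) = 208/453.

208/453


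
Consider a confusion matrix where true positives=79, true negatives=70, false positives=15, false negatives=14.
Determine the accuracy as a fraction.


Accuracy = (TP + TN) / (TP + TN + FP + FN) = (79 + 70) / 178 = 149/178.

149/178


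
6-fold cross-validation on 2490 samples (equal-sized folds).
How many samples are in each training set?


Each validation fold has 2490/6 = 415 samples. Training set = 2490 - 415 = 2075.

2075


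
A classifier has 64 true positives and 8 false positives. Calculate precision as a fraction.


Precision = TP / (TP + FP) = 64 / 72 = 8/9.

8/9


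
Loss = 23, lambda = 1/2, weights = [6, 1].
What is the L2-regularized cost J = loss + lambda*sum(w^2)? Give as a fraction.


L2 sq norm = sum(w^2) = 37. J = 23 + 1/2 * 37 = 83/2.

83/2


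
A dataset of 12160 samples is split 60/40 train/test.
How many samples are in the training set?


Test set = 12160 * 40% = 4864. Training set = 12160 - 4864 = 7296.

7296


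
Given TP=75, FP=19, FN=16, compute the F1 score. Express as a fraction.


Precision = 75/94 = 75/94. Recall = 75/91 = 75/91. F1 = 2*P*R/(P+R) = 30/37.

30/37


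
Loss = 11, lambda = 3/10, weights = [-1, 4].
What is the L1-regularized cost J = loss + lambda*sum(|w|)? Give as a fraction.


L1 norm = sum(|w|) = 5. J = 11 + 3/10 * 5 = 25/2.

25/2


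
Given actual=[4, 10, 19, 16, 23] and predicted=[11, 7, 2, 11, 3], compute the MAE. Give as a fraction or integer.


MAE = (1/5) * (|4-11|=7 + |10-7|=3 + |19-2|=17 + |16-11|=5 + |23-3|=20). Sum = 52. MAE = 52/5.

52/5


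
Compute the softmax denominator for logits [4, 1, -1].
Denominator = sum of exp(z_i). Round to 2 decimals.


Denom = e^4=54.5982 + e^1=2.7183 + e^-1=0.3679. Sum = 57.6844, which rounds to 57.68.

57.68


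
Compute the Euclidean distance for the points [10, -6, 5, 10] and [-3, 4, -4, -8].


d = sqrt(sum of squared differences). (10--3)^2=169, (-6-4)^2=100, (5--4)^2=81, (10--8)^2=324. Sum = 674.

sqrt(674)


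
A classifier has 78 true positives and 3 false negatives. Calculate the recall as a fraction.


Recall = TP / (TP + FN) = 78 / 81 = 26/27.

26/27


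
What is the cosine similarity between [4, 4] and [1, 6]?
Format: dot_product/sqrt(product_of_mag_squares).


dot = 28. |a|^2 = 32, |b|^2 = 37. cos = 28/sqrt(1184).

28/sqrt(1184)


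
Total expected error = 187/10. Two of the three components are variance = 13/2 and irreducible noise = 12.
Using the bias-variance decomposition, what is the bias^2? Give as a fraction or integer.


Total error = bias^2 + variance + irreducible noise. So bias^2 = 187/10 - 13/2 - 12 = 1/5.

1/5


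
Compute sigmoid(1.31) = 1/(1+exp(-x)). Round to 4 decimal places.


sigma(1.31) = 1/(1+e^(-1.31)) = 1/(1+0.269820) = 1/1.269820 = 0.7875.

0.7875


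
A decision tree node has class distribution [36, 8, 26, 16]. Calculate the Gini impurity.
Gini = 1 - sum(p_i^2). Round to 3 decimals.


Total = 86. Proportions: 36/86, 8/86, 26/86, 16/86. sum(p_i^2) = 0.3099. Gini = 1 - 0.3099 = 0.6901, which rounds to 0.690.

0.690


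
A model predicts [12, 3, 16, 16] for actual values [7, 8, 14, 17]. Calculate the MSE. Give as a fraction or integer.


MSE = (1/4) * ((7-12)^2=25 + (8-3)^2=25 + (14-16)^2=4 + (17-16)^2=1). Sum = 55. MSE = 55/4.

55/4


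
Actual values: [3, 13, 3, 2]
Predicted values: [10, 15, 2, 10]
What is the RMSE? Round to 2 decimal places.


MSE = 29.5000. RMSE = sqrt(29.5000) = 5.43.

5.43


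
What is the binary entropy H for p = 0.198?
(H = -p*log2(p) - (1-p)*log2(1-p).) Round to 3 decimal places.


H = -0.198*log2(0.198) - 0.802*log2(0.802) = 0.718.

0.718


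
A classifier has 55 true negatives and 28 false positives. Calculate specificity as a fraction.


Specificity = TN / (TN + FP) = 55 / 83 = 55/83.

55/83


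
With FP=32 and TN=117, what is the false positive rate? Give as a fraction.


FPR = FP / (FP + TN) = 32 / 149 = 32/149.

32/149


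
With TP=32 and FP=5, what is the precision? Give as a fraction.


Precision = TP / (TP + FP) = 32 / 37 = 32/37.

32/37


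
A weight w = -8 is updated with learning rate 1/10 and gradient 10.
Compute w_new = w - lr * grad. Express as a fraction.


w_new = -8 - 1/10 * 10 = -8 - 1 = -9.

-9


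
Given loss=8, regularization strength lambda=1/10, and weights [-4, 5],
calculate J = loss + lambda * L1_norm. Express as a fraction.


L1 norm = sum(|w|) = 9. J = 8 + 1/10 * 9 = 89/10.

89/10


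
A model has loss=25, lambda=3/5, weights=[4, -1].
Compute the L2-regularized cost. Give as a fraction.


L2 sq norm = sum(w^2) = 17. J = 25 + 3/5 * 17 = 176/5.

176/5


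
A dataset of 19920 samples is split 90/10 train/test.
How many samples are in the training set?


Test set = 19920 * 10% = 1992. Training set = 19920 - 1992 = 17928.

17928


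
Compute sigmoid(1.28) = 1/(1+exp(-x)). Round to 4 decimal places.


sigma(1.28) = 1/(1+e^(-1.28)) = 1/(1+0.278037) = 1/1.278037 = 0.7824.

0.7824


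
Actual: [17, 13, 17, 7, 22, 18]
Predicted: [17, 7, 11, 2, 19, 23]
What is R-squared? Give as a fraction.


Mean(y) = 47/3. SS_res = 131. SS_tot = 394/3. R^2 = 1 - 131/(394/3) = 1/394.

1/394


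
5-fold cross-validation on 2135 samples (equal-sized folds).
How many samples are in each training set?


Each validation fold has 2135/5 = 427 samples. Training set = 2135 - 427 = 1708.

1708


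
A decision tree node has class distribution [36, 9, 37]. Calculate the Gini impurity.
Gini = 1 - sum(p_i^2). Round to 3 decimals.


Total = 82. Proportions: 36/82, 9/82, 37/82. sum(p_i^2) = 0.4084. Gini = 1 - 0.4084 = 0.5916, which rounds to 0.592.

0.592


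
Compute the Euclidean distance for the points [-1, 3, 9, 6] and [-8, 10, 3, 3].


d = sqrt(sum of squared differences). (-1--8)^2=49, (3-10)^2=49, (9-3)^2=36, (6-3)^2=9. Sum = 143.

sqrt(143)


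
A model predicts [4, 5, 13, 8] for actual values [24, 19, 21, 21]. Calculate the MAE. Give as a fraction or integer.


MAE = (1/4) * (|24-4|=20 + |19-5|=14 + |21-13|=8 + |21-8|=13). Sum = 55. MAE = 55/4.

55/4


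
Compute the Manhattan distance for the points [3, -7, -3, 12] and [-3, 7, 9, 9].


d = sum of absolute differences: |3--3|=6 + |-7-7|=14 + |-3-9|=12 + |12-9|=3 = 35.

35


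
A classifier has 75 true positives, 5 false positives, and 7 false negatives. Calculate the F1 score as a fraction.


Precision = 75/80 = 15/16. Recall = 75/82 = 75/82. F1 = 2*P*R/(P+R) = 25/27.

25/27


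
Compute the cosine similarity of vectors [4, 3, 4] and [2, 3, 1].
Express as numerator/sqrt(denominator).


dot = 21. |a|^2 = 41, |b|^2 = 14. cos = 21/sqrt(574).

21/sqrt(574)


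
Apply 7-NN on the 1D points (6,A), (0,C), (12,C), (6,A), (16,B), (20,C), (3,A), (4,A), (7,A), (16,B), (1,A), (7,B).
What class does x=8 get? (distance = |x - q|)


Distances: |6-8|=2, |0-8|=8, |12-8|=4, |6-8|=2, |16-8|=8, |20-8|=12, |3-8|=5, |4-8|=4, |7-8|=1, |16-8|=8, |1-8|=7, |7-8|=1. 7 nearest: (7,A), (7,B), (6,A), (6,A), (4,A), (12,C), (3,A). Counts: {'A': 5, 'B': 1, 'C': 1}. Majority class: A.

A


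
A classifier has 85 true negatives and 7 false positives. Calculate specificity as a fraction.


Specificity = TN / (TN + FP) = 85 / 92 = 85/92.

85/92


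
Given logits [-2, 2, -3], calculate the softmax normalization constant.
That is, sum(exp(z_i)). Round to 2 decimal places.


Denom = e^-2=0.1353 + e^2=7.3891 + e^-3=0.0498. Sum = 7.5742, which rounds to 7.57.

7.57


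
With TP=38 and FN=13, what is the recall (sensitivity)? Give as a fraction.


Recall = TP / (TP + FN) = 38 / 51 = 38/51.

38/51


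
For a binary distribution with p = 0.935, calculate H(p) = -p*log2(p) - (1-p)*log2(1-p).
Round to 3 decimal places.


H = -0.935*log2(0.935) - 0.065*log2(0.065) = 0.347.

0.347


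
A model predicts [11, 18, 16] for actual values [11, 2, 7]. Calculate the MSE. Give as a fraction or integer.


MSE = (1/3) * ((11-11)^2=0 + (2-18)^2=256 + (7-16)^2=81). Sum = 337. MSE = 337/3.

337/3


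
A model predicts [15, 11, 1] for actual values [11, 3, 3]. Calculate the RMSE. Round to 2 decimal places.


MSE = 28.0000. RMSE = sqrt(28.0000) = 5.29.

5.29


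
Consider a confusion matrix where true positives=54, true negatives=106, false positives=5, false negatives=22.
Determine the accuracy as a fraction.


Accuracy = (TP + TN) / (TP + TN + FP + FN) = (54 + 106) / 187 = 160/187.

160/187


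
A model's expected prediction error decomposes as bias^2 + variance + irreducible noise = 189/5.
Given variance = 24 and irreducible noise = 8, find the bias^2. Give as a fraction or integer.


Total error = bias^2 + variance + irreducible noise. So bias^2 = 189/5 - 24 - 8 = 29/5.

29/5


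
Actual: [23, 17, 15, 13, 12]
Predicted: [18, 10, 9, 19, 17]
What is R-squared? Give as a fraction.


Mean(y) = 16. SS_res = 171. SS_tot = 76. R^2 = 1 - 171/(76) = -5/4.

-5/4


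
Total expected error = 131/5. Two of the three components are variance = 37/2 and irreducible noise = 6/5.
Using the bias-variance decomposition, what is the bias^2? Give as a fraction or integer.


Total error = bias^2 + variance + irreducible noise. So bias^2 = 131/5 - 37/2 - 6/5 = 13/2.

13/2


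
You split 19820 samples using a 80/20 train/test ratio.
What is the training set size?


Test set = 19820 * 20% = 3964. Training set = 19820 - 3964 = 15856.

15856


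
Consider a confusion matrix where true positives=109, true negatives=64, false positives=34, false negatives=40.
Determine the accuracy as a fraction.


Accuracy = (TP + TN) / (TP + TN + FP + FN) = (109 + 64) / 247 = 173/247.

173/247


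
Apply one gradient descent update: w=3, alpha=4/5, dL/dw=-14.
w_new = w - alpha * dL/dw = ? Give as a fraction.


w_new = 3 - 4/5 * -14 = 3 - -56/5 = 71/5.

71/5


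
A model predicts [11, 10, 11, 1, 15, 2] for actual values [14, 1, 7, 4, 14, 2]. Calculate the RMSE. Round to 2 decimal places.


MSE = 19.3333. RMSE = sqrt(19.3333) = 4.40.

4.40


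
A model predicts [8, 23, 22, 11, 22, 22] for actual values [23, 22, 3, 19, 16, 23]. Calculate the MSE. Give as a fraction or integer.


MSE = (1/6) * ((23-8)^2=225 + (22-23)^2=1 + (3-22)^2=361 + (19-11)^2=64 + (16-22)^2=36 + (23-22)^2=1). Sum = 688. MSE = 344/3.

344/3


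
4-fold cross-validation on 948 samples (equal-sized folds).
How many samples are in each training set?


Each validation fold has 948/4 = 237 samples. Training set = 948 - 237 = 711.

711


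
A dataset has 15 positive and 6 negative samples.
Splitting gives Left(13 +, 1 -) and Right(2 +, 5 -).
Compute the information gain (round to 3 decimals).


H(parent) = 0.8631. H(left) = 0.3712, H(right) = 0.8631. Weighted = (14/21)*0.3712 + (7/21)*0.8631 = 0.5352. IG = 0.8631 - 0.5352 = 0.3279, which rounds to 0.328.

0.328


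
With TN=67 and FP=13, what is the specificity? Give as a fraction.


Specificity = TN / (TN + FP) = 67 / 80 = 67/80.

67/80


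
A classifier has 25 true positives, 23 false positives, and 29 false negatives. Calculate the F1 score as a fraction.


Precision = 25/48 = 25/48. Recall = 25/54 = 25/54. F1 = 2*P*R/(P+R) = 25/51.

25/51


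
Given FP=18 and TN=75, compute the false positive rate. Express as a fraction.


FPR = FP / (FP + TN) = 18 / 93 = 6/31.

6/31


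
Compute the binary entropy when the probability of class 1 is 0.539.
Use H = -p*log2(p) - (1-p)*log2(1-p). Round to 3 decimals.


H = -0.539*log2(0.539) - 0.461*log2(0.461) = 0.996.

0.996


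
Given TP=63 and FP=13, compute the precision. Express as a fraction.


Precision = TP / (TP + FP) = 63 / 76 = 63/76.

63/76


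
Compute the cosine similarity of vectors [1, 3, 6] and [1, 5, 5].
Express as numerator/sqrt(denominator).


dot = 46. |a|^2 = 46, |b|^2 = 51. cos = 46/sqrt(2346).

46/sqrt(2346)


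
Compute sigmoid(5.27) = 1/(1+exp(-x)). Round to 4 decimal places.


sigma(5.27) = 1/(1+e^(-5.27)) = 1/(1+0.005144) = 1/1.005144 = 0.9949.

0.9949


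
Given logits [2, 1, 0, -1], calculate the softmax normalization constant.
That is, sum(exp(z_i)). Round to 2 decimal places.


Denom = e^2=7.3891 + e^1=2.7183 + e^0=1.0000 + e^-1=0.3679. Sum = 11.4753, which rounds to 11.48.

11.48


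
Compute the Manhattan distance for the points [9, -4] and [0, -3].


d = sum of absolute differences: |9-0|=9 + |-4--3|=1 = 10.

10


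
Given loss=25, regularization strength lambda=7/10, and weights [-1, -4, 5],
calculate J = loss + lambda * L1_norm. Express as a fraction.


L1 norm = sum(|w|) = 10. J = 25 + 7/10 * 10 = 32.

32


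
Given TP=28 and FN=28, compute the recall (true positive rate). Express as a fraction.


Recall = TP / (TP + FN) = 28 / 56 = 1/2.

1/2


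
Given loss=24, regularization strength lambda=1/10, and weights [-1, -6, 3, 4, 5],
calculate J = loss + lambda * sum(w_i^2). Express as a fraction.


L2 sq norm = sum(w^2) = 87. J = 24 + 1/10 * 87 = 327/10.

327/10


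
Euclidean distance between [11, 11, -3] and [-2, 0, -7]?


d = sqrt(sum of squared differences). (11--2)^2=169, (11-0)^2=121, (-3--7)^2=16. Sum = 306.

sqrt(306)


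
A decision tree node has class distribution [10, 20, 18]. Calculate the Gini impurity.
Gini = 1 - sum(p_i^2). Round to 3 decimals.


Total = 48. Proportions: 10/48, 20/48, 18/48. sum(p_i^2) = 0.3576. Gini = 1 - 0.3576 = 0.6424, which rounds to 0.642.

0.642


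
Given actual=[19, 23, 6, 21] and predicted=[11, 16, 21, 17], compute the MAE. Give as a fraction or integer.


MAE = (1/4) * (|19-11|=8 + |23-16|=7 + |6-21|=15 + |21-17|=4). Sum = 34. MAE = 17/2.

17/2


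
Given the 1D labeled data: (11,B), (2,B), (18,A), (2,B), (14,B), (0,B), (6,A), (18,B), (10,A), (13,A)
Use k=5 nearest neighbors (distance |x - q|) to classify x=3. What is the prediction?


Distances: |11-3|=8, |2-3|=1, |18-3|=15, |2-3|=1, |14-3|=11, |0-3|=3, |6-3|=3, |18-3|=15, |10-3|=7, |13-3|=10. 5 nearest: (2,B), (2,B), (6,A), (0,B), (10,A). Counts: {'B': 3, 'A': 2}. Majority class: B.

B


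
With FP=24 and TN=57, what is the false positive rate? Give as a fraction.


FPR = FP / (FP + TN) = 24 / 81 = 8/27.

8/27


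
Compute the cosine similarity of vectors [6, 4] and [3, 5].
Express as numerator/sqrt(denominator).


dot = 38. |a|^2 = 52, |b|^2 = 34. cos = 38/sqrt(1768).

38/sqrt(1768)


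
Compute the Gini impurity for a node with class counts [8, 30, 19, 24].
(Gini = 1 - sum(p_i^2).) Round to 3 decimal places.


Total = 81. Proportions: 8/81, 30/81, 19/81, 24/81. sum(p_i^2) = 0.2897. Gini = 1 - 0.2897 = 0.7103, which rounds to 0.710.

0.710


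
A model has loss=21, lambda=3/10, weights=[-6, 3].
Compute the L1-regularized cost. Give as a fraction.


L1 norm = sum(|w|) = 9. J = 21 + 3/10 * 9 = 237/10.

237/10


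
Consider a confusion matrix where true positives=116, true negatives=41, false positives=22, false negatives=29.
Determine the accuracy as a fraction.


Accuracy = (TP + TN) / (TP + TN + FP + FN) = (116 + 41) / 208 = 157/208.

157/208


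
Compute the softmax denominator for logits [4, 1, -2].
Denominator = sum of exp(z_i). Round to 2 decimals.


Denom = e^4=54.5982 + e^1=2.7183 + e^-2=0.1353. Sum = 57.4518, which rounds to 57.45.

57.45


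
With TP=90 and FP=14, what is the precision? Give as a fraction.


Precision = TP / (TP + FP) = 90 / 104 = 45/52.

45/52


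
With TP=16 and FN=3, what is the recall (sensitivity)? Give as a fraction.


Recall = TP / (TP + FN) = 16 / 19 = 16/19.

16/19


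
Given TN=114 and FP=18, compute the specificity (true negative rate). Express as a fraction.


Specificity = TN / (TN + FP) = 114 / 132 = 19/22.

19/22


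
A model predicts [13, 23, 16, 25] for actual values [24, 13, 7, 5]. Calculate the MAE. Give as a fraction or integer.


MAE = (1/4) * (|24-13|=11 + |13-23|=10 + |7-16|=9 + |5-25|=20). Sum = 50. MAE = 25/2.

25/2


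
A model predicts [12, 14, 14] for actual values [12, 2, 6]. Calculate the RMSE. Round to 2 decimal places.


MSE = 69.3333. RMSE = sqrt(69.3333) = 8.33.

8.33


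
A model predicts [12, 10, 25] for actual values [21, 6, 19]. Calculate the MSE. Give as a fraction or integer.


MSE = (1/3) * ((21-12)^2=81 + (6-10)^2=16 + (19-25)^2=36). Sum = 133. MSE = 133/3.

133/3


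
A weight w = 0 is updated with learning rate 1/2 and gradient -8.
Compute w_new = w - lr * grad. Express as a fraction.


w_new = 0 - 1/2 * -8 = 0 - -4 = 4.

4


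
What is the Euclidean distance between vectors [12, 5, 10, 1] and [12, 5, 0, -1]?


d = sqrt(sum of squared differences). (12-12)^2=0, (5-5)^2=0, (10-0)^2=100, (1--1)^2=4. Sum = 104.

sqrt(104)


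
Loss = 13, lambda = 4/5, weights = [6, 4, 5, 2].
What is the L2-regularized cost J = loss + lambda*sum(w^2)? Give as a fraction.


L2 sq norm = sum(w^2) = 81. J = 13 + 4/5 * 81 = 389/5.

389/5


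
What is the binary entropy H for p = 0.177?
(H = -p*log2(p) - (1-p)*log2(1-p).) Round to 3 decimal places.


H = -0.177*log2(0.177) - 0.823*log2(0.823) = 0.673.

0.673


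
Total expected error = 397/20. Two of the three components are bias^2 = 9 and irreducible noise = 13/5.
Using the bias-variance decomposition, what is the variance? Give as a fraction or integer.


Total error = bias^2 + variance + irreducible noise. So variance = 397/20 - 9 - 13/5 = 33/4.

33/4


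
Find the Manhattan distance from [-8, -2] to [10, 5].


d = sum of absolute differences: |-8-10|=18 + |-2-5|=7 = 25.

25


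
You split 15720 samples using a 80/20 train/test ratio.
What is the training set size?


Test set = 15720 * 20% = 3144. Training set = 15720 - 3144 = 12576.

12576


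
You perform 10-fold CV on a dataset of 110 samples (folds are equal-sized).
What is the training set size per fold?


Each validation fold has 110/10 = 11 samples. Training set = 110 - 11 = 99.

99


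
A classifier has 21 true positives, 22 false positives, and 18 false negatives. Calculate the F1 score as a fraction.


Precision = 21/43 = 21/43. Recall = 21/39 = 7/13. F1 = 2*P*R/(P+R) = 21/41.

21/41


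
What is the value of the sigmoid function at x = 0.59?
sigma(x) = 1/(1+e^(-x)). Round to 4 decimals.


sigma(0.59) = 1/(1+e^(-0.59)) = 1/(1+0.554327) = 1/1.554327 = 0.6434.

0.6434


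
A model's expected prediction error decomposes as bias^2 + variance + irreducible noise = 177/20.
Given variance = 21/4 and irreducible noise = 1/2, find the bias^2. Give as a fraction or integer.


Total error = bias^2 + variance + irreducible noise. So bias^2 = 177/20 - 21/4 - 1/2 = 31/10.

31/10


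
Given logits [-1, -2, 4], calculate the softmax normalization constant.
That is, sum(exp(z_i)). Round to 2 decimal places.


Denom = e^-1=0.3679 + e^-2=0.1353 + e^4=54.5982. Sum = 55.1014, which rounds to 55.10.

55.10


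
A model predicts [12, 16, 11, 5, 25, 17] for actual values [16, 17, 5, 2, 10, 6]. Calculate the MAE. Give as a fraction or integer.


MAE = (1/6) * (|16-12|=4 + |17-16|=1 + |5-11|=6 + |2-5|=3 + |10-25|=15 + |6-17|=11). Sum = 40. MAE = 20/3.

20/3


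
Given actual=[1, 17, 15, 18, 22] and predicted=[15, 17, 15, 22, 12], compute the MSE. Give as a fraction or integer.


MSE = (1/5) * ((1-15)^2=196 + (17-17)^2=0 + (15-15)^2=0 + (18-22)^2=16 + (22-12)^2=100). Sum = 312. MSE = 312/5.

312/5


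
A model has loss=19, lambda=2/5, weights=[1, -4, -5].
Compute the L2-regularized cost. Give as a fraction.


L2 sq norm = sum(w^2) = 42. J = 19 + 2/5 * 42 = 179/5.

179/5


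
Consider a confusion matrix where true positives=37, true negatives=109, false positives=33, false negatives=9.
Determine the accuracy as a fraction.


Accuracy = (TP + TN) / (TP + TN + FP + FN) = (37 + 109) / 188 = 73/94.

73/94


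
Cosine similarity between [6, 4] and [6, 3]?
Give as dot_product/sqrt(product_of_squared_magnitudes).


dot = 48. |a|^2 = 52, |b|^2 = 45. cos = 48/sqrt(2340).

48/sqrt(2340)


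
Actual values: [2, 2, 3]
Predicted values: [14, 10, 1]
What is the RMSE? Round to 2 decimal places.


MSE = 70.6667. RMSE = sqrt(70.6667) = 8.41.

8.41


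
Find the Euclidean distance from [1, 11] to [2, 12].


d = sqrt(sum of squared differences). (1-2)^2=1, (11-12)^2=1. Sum = 2.

sqrt(2)


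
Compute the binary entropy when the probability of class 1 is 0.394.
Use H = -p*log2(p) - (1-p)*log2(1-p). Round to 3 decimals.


H = -0.394*log2(0.394) - 0.606*log2(0.606) = 0.967.

0.967


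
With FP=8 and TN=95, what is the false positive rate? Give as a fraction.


FPR = FP / (FP + TN) = 8 / 103 = 8/103.

8/103


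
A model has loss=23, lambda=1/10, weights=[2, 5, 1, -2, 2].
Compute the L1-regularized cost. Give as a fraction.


L1 norm = sum(|w|) = 12. J = 23 + 1/10 * 12 = 121/5.

121/5


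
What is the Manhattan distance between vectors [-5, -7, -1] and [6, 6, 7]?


d = sum of absolute differences: |-5-6|=11 + |-7-6|=13 + |-1-7|=8 = 32.

32


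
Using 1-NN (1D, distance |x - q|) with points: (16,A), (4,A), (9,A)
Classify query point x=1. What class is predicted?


Distances: |16-1|=15, |4-1|=3, |9-1|=8. 1 nearest: (4,A). Counts: {'A': 1}. Majority class: A.

A


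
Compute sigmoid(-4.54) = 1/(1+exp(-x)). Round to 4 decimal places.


sigma(-4.54) = 1/(1+e^(4.54)) = 1/(1+93.690800) = 1/94.690800 = 0.0106.

0.0106


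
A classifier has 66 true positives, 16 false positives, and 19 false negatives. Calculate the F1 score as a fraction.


Precision = 66/82 = 33/41. Recall = 66/85 = 66/85. F1 = 2*P*R/(P+R) = 132/167.

132/167


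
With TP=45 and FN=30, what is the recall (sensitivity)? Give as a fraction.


Recall = TP / (TP + FN) = 45 / 75 = 3/5.

3/5


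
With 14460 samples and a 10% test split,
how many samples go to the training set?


Test set = 14460 * 10% = 1446. Training set = 14460 - 1446 = 13014.

13014


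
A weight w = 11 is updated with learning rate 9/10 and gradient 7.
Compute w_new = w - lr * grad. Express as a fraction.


w_new = 11 - 9/10 * 7 = 11 - 63/10 = 47/10.

47/10


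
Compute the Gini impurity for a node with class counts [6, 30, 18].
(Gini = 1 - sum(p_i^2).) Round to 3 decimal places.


Total = 54. Proportions: 6/54, 30/54, 18/54. sum(p_i^2) = 0.4321. Gini = 1 - 0.4321 = 0.5679, which rounds to 0.568.

0.568


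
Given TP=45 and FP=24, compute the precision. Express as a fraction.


Precision = TP / (TP + FP) = 45 / 69 = 15/23.

15/23


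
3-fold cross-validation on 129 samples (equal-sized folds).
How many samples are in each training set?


Each validation fold has 129/3 = 43 samples. Training set = 129 - 43 = 86.

86


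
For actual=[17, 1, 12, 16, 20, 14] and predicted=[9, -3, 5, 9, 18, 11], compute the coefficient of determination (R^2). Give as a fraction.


Mean(y) = 40/3. SS_res = 191. SS_tot = 658/3. R^2 = 1 - 191/(658/3) = 85/658.

85/658


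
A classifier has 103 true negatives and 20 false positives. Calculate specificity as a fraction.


Specificity = TN / (TN + FP) = 103 / 123 = 103/123.

103/123


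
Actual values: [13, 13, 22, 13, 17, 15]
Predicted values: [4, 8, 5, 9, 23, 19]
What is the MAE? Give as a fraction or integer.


MAE = (1/6) * (|13-4|=9 + |13-8|=5 + |22-5|=17 + |13-9|=4 + |17-23|=6 + |15-19|=4). Sum = 45. MAE = 15/2.

15/2


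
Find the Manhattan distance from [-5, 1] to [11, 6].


d = sum of absolute differences: |-5-11|=16 + |1-6|=5 = 21.

21


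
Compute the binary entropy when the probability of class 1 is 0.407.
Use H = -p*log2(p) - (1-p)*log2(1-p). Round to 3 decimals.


H = -0.407*log2(0.407) - 0.593*log2(0.593) = 0.975.

0.975


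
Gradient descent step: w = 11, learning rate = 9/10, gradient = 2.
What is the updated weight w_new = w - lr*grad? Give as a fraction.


w_new = 11 - 9/10 * 2 = 11 - 9/5 = 46/5.

46/5


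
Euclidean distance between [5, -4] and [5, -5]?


d = sqrt(sum of squared differences). (5-5)^2=0, (-4--5)^2=1. Sum = 1.

1


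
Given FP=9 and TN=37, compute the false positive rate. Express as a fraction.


FPR = FP / (FP + TN) = 9 / 46 = 9/46.

9/46


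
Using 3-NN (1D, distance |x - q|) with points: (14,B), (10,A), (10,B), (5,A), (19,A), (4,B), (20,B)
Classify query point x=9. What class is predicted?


Distances: |14-9|=5, |10-9|=1, |10-9|=1, |5-9|=4, |19-9|=10, |4-9|=5, |20-9|=11. 3 nearest: (10,A), (10,B), (5,A). Counts: {'A': 2, 'B': 1}. Majority class: A.

A


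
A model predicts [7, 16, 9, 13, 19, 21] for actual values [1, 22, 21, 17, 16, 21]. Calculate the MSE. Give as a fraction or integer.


MSE = (1/6) * ((1-7)^2=36 + (22-16)^2=36 + (21-9)^2=144 + (17-13)^2=16 + (16-19)^2=9 + (21-21)^2=0). Sum = 241. MSE = 241/6.

241/6


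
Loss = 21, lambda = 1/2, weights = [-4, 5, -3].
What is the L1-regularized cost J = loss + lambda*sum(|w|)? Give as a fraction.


L1 norm = sum(|w|) = 12. J = 21 + 1/2 * 12 = 27.

27


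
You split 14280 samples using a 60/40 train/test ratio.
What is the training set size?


Test set = 14280 * 40% = 5712. Training set = 14280 - 5712 = 8568.

8568


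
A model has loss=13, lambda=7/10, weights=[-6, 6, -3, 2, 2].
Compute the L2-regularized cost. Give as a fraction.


L2 sq norm = sum(w^2) = 89. J = 13 + 7/10 * 89 = 753/10.

753/10


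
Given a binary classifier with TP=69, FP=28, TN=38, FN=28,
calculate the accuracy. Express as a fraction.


Accuracy = (TP + TN) / (TP + TN + FP + FN) = (69 + 38) / 163 = 107/163.

107/163


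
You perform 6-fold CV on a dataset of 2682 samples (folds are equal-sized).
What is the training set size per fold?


Each validation fold has 2682/6 = 447 samples. Training set = 2682 - 447 = 2235.

2235


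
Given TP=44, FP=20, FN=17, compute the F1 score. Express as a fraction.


Precision = 44/64 = 11/16. Recall = 44/61 = 44/61. F1 = 2*P*R/(P+R) = 88/125.

88/125


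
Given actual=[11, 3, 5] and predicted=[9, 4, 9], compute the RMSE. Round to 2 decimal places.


MSE = 7.0000. RMSE = sqrt(7.0000) = 2.65.

2.65


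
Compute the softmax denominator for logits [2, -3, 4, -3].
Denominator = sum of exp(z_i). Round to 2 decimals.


Denom = e^2=7.3891 + e^-3=0.0498 + e^4=54.5982 + e^-3=0.0498. Sum = 62.0869, which rounds to 62.09.

62.09


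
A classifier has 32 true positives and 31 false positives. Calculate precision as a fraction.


Precision = TP / (TP + FP) = 32 / 63 = 32/63.

32/63


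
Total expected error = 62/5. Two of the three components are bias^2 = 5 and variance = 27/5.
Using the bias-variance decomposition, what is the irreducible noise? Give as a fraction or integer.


Total error = bias^2 + variance + irreducible noise. So irreducible noise = 62/5 - 5 - 27/5 = 2.

2


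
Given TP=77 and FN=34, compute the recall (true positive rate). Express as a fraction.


Recall = TP / (TP + FN) = 77 / 111 = 77/111.

77/111


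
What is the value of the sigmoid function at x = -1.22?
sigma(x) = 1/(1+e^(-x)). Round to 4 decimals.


sigma(-1.22) = 1/(1+e^(1.22)) = 1/(1+3.387188) = 1/4.387188 = 0.2279.

0.2279


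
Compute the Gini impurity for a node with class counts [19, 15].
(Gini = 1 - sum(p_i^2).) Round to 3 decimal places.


Total = 34. Proportions: 19/34, 15/34. sum(p_i^2) = 0.5069. Gini = 1 - 0.5069 = 0.4931, which rounds to 0.493.

0.493


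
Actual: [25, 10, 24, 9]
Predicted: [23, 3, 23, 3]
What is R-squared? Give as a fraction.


Mean(y) = 17. SS_res = 90. SS_tot = 226. R^2 = 1 - 90/(226) = 68/113.

68/113


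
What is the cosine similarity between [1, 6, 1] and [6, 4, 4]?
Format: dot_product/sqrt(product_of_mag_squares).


dot = 34. |a|^2 = 38, |b|^2 = 68. cos = 34/sqrt(2584).

34/sqrt(2584)


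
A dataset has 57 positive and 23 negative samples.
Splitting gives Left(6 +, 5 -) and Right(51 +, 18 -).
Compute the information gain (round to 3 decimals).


H(parent) = 0.8655. H(left) = 0.9940, H(right) = 0.8281. Weighted = (11/80)*0.9940 + (69/80)*0.8281 = 0.8509. IG = 0.8655 - 0.8509 = 0.0146, which rounds to 0.015.

0.015


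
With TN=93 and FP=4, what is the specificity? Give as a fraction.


Specificity = TN / (TN + FP) = 93 / 97 = 93/97.

93/97


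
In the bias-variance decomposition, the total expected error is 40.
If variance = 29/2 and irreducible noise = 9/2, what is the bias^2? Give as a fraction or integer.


Total error = bias^2 + variance + irreducible noise. So bias^2 = 40 - 29/2 - 9/2 = 21.

21


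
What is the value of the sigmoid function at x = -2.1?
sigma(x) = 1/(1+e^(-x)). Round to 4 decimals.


sigma(-2.1) = 1/(1+e^(2.1)) = 1/(1+8.166170) = 1/9.166170 = 0.1091.

0.1091


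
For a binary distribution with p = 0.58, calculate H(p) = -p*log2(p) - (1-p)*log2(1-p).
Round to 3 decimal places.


H = -0.58*log2(0.58) - 0.42*log2(0.42) = 0.981.

0.981


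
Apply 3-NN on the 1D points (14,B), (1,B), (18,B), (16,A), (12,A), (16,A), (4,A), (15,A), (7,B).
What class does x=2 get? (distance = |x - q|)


Distances: |14-2|=12, |1-2|=1, |18-2|=16, |16-2|=14, |12-2|=10, |16-2|=14, |4-2|=2, |15-2|=13, |7-2|=5. 3 nearest: (1,B), (4,A), (7,B). Counts: {'B': 2, 'A': 1}. Majority class: B.

B


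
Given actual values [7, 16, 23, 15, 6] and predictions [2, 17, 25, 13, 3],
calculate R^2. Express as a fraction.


Mean(y) = 67/5. SS_res = 43. SS_tot = 986/5. R^2 = 1 - 43/(986/5) = 771/986.

771/986


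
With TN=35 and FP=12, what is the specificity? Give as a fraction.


Specificity = TN / (TN + FP) = 35 / 47 = 35/47.

35/47


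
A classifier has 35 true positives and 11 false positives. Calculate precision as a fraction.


Precision = TP / (TP + FP) = 35 / 46 = 35/46.

35/46


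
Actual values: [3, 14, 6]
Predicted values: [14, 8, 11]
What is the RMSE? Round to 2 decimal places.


MSE = 60.6667. RMSE = sqrt(60.6667) = 7.79.

7.79


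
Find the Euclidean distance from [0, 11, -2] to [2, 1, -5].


d = sqrt(sum of squared differences). (0-2)^2=4, (11-1)^2=100, (-2--5)^2=9. Sum = 113.

sqrt(113)


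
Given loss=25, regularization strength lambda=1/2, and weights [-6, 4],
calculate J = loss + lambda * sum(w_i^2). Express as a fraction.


L2 sq norm = sum(w^2) = 52. J = 25 + 1/2 * 52 = 51.

51


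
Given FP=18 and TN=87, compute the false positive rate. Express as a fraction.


FPR = FP / (FP + TN) = 18 / 105 = 6/35.

6/35


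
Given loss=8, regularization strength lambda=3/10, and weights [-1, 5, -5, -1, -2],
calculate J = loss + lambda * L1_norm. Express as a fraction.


L1 norm = sum(|w|) = 14. J = 8 + 3/10 * 14 = 61/5.

61/5


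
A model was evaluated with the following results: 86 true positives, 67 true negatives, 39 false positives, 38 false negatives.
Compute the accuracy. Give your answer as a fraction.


Accuracy = (TP + TN) / (TP + TN + FP + FN) = (86 + 67) / 230 = 153/230.

153/230


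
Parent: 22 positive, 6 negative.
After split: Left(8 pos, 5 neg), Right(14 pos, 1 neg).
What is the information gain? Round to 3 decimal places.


H(parent) = 0.7496. H(left) = 0.9612, H(right) = 0.3534. Weighted = (13/28)*0.9612 + (15/28)*0.3534 = 0.6356. IG = 0.7496 - 0.6356 = 0.1140, which rounds to 0.114.

0.114


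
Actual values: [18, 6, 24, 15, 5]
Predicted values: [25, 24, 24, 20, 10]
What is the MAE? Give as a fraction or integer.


MAE = (1/5) * (|18-25|=7 + |6-24|=18 + |24-24|=0 + |15-20|=5 + |5-10|=5). Sum = 35. MAE = 7.

7


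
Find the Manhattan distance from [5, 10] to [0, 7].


d = sum of absolute differences: |5-0|=5 + |10-7|=3 = 8.

8


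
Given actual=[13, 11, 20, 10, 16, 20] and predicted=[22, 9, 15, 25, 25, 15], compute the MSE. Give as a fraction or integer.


MSE = (1/6) * ((13-22)^2=81 + (11-9)^2=4 + (20-15)^2=25 + (10-25)^2=225 + (16-25)^2=81 + (20-15)^2=25). Sum = 441. MSE = 147/2.

147/2


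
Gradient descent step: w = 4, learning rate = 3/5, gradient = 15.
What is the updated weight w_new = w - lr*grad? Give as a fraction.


w_new = 4 - 3/5 * 15 = 4 - 9 = -5.

-5


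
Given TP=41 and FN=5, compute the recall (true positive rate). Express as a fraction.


Recall = TP / (TP + FN) = 41 / 46 = 41/46.

41/46


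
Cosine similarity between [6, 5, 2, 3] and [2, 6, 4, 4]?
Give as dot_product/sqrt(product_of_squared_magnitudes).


dot = 62. |a|^2 = 74, |b|^2 = 72. cos = 62/sqrt(5328).

62/sqrt(5328)


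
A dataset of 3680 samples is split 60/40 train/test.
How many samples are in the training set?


Test set = 3680 * 40% = 1472. Training set = 3680 - 1472 = 2208.

2208


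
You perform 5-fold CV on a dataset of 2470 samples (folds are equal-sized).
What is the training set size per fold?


Each validation fold has 2470/5 = 494 samples. Training set = 2470 - 494 = 1976.

1976


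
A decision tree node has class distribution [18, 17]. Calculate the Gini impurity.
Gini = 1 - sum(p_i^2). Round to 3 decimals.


Total = 35. Proportions: 18/35, 17/35. sum(p_i^2) = 0.5004. Gini = 1 - 0.5004 = 0.4996, which rounds to 0.500.

0.500


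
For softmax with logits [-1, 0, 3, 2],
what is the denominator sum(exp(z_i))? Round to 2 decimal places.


Denom = e^-1=0.3679 + e^0=1.0000 + e^3=20.0855 + e^2=7.3891. Sum = 28.8425, which rounds to 28.84.

28.84


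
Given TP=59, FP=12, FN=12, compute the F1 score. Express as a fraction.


Precision = 59/71 = 59/71. Recall = 59/71 = 59/71. F1 = 2*P*R/(P+R) = 59/71.

59/71


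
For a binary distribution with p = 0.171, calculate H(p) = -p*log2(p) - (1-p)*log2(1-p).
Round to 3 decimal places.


H = -0.171*log2(0.171) - 0.829*log2(0.829) = 0.660.

0.660


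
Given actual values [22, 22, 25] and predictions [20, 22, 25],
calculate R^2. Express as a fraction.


Mean(y) = 23. SS_res = 4. SS_tot = 6. R^2 = 1 - 4/(6) = 1/3.

1/3


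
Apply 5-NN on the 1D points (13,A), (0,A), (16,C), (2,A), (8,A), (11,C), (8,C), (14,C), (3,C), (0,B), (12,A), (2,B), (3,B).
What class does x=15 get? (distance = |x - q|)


Distances: |13-15|=2, |0-15|=15, |16-15|=1, |2-15|=13, |8-15|=7, |11-15|=4, |8-15|=7, |14-15|=1, |3-15|=12, |0-15|=15, |12-15|=3, |2-15|=13, |3-15|=12. 5 nearest: (16,C), (14,C), (13,A), (12,A), (11,C). Counts: {'C': 3, 'A': 2}. Majority class: C.

C


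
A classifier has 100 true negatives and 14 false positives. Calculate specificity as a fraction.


Specificity = TN / (TN + FP) = 100 / 114 = 50/57.

50/57


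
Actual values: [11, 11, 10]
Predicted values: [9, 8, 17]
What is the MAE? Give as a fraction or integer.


MAE = (1/3) * (|11-9|=2 + |11-8|=3 + |10-17|=7). Sum = 12. MAE = 4.

4


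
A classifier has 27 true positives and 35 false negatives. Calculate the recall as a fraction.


Recall = TP / (TP + FN) = 27 / 62 = 27/62.

27/62


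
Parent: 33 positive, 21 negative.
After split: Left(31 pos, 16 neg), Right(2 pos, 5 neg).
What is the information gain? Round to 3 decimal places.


H(parent) = 0.9641. H(left) = 0.9252, H(right) = 0.8631. Weighted = (47/54)*0.9252 + (7/54)*0.8631 = 0.9172. IG = 0.9641 - 0.9172 = 0.0469, which rounds to 0.047.

0.047


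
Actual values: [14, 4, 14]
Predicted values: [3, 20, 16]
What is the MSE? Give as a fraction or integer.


MSE = (1/3) * ((14-3)^2=121 + (4-20)^2=256 + (14-16)^2=4). Sum = 381. MSE = 127.

127


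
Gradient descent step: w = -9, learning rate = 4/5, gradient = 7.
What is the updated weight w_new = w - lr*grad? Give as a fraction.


w_new = -9 - 4/5 * 7 = -9 - 28/5 = -73/5.

-73/5


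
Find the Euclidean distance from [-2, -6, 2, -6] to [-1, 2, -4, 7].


d = sqrt(sum of squared differences). (-2--1)^2=1, (-6-2)^2=64, (2--4)^2=36, (-6-7)^2=169. Sum = 270.

sqrt(270)
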